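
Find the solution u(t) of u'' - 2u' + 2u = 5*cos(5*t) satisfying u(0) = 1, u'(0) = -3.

Characteristic equation r² - 2r + 2 = 0 has discriminant (-2)² - 4·(2) = -4 < 0, so r = 1 ± i.
Hence u_h = C1*cos(t)*exp(t) + C2*exp(t)*sin(t).
Try u_p = A*cos(5*t) + B*sin(5*t). Substituting and equating the coefficients of cos(5t) and sin(5t) gives A = -115/629, B = -50/629, so u_p = -115*cos(5*t)/629 - 50*sin(5*t)/629.
General solution: u = -115*cos(5*t)/629 - 50*sin(5*t)/629 + C1*cos(t)*exp(t) + C2*exp(t)*sin(t).
Apply the initial conditions: u(0) = -115/629 + C1 = 1 and u'(0) = -250/629 + C1 + C2 = -3. Solving gives C1 = 744/629, C2 = -2381/629.

u = -115*cos(5*t)/629 - 50*sin(5*t)/629 - 2381*exp(t)*sin(t)/629 + 744*cos(t)*exp(t)/629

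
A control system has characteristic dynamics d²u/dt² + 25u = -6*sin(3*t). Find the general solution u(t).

Characteristic equation r² + 25 = 0 has discriminant (0)² - 4·(25) = -100 < 0, so r = ± 5i.
Hence u_h = C1*cos(5*t) + C2*sin(5*t).
Try u_p = A*cos(3*t) + B*sin(3*t). Substituting and equating the coefficients of cos(3t) and sin(3t) gives A = 0, B = -3/8, so u_p = -3*sin(3*t)/8.

u = -3*sin(3*t)/8 + C1*cos(5*t) + C2*sin(5*t)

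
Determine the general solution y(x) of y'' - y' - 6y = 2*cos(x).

Characteristic equation r² - r - 6 = 0 factors as (r - 3)(r + 2) = 0, so r = 3, -2.
Hence y_h = C1*exp(3*x) + C2*exp(-2*x).
Try y_p = A*cos(x) + B*sin(x). Substituting and equating the coefficients of cos(x) and sin(x) gives A = -7/25, B = -1/25, so y_p = -7*cos(x)/25 - sin(x)/25.

y = -7*cos(x)/25 - sin(x)/25 + C1*exp(3*x) + C2*exp(-2*x)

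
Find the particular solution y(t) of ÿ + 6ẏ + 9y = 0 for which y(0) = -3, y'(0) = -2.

Characteristic equation r² + 6r + 9 = 0 has discriminant (6)² - 4·(9) = 0, so r = -3 is a repeated root.
Hence y_h = (C1 + C2*t)*exp(-3*t).
Apply the initial conditions: y(0) = C1 = -3 and y'(0) = C2 - 3*C1 = -2. Solving gives C1 = -3, C2 = -11.

y = -3*exp(-3*t) - 11*t*exp(-3*t)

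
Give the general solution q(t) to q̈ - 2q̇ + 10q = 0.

q = C1*cos(3*t)*exp(t) + C2*exp(t)*sin(3*t)

Characteristic equation r² - 2r + 10 = 0 has discriminant (-2)² - 4·(10) = -36 < 0, so r = 1 ± 3i.
Hence q_h = C1*cos(3*t)*exp(t) + C2*exp(t)*sin(3*t).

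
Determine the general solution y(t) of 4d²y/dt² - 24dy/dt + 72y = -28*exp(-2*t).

y = -7*exp(-2*t)/34 + C1*cos(3*t)*exp(3*t) + C2*exp(3*t)*sin(3*t)

Divide through by 4: y'' - 6y' + 18y = -7*exp(-2*t).
Characteristic equation r² - 6r + 18 = 0 has discriminant (-6)² - 4·(18) = -36 < 0, so r = 3 ± 3i.
Hence y_h = C1*cos(3*t)*exp(3*t) + C2*exp(3*t)*sin(3*t).
Try y_p = A*exp(-2*t). Substituting into the equation and dividing by exp(-2*t) gives A = -7/34, so y_p = -7*exp(-2*t)/34.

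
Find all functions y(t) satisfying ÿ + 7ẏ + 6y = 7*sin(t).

y = -49*cos(t)/74 + 35*sin(t)/74 + C1*exp(-6*t) + C2*exp(-t)

Characteristic equation r² + 7r + 6 = 0 factors as (r + 6)(r + 1) = 0, so r = -6, -1.
Hence y_h = C1*exp(-6*t) + C2*exp(-t).
Try y_p = A*cos(t) + B*sin(t). Substituting and equating the coefficients of cos(t) and sin(t) gives A = -49/74, B = 35/74, so y_p = -49*cos(t)/74 + 35*sin(t)/74.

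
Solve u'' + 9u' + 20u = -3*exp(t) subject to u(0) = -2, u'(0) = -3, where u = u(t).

u = -62*exp(-4*t)/5 - exp(t)/10 + 21*exp(-5*t)/2

Characteristic equation r² + 9r + 20 = 0 factors as (r + 5)(r + 4) = 0, so r = -5, -4.
Hence u_h = C1*exp(-5*t) + C2*exp(-4*t).
Try u_p = A*exp(t). Substituting into the equation and dividing by exp(t) gives A = -1/10, so u_p = -exp(t)/10.
General solution: u = -exp(t)/10 + C1*exp(-5*t) + C2*exp(-4*t).
Apply the initial conditions: u(0) = -1/10 + C1 + C2 = -2 and u'(0) = -1/10 - 5*C1 - 4*C2 = -3. Solving gives C1 = 21/2, C2 = -62/5.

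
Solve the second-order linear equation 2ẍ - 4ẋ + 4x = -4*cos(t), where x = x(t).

Divide through by 2: x'' - 2x' + 2x = -2*cos(t).
Characteristic equation r² - 2r + 2 = 0 has discriminant (-2)² - 4·(2) = -4 < 0, so r = 1 ± i.
Hence x_h = C1*cos(t)*exp(t) + C2*exp(t)*sin(t).
Try x_p = A*cos(t) + B*sin(t). Substituting and equating the coefficients of cos(t) and sin(t) gives A = -2/5, B = 4/5, so x_p = -2*cos(t)/5 + 4*sin(t)/5.

x = -2*cos(t)/5 + 4*sin(t)/5 + C1*cos(t)*exp(t) + C2*exp(t)*sin(t)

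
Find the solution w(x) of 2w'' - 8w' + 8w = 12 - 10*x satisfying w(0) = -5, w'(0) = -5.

Divide through by 2: w'' - 4w' + 4w = 6 - 5*x.
Characteristic equation r² - 4r + 4 = 0 has discriminant (-4)² - 4·(4) = 0, so r = 2 is a repeated root.
Hence w_h = (C1 + C2*x)*exp(2*x).
For the particular solution try w_p = A0 + A1*x. Substituting and matching coefficients of each power of x gives A0 = 1/4, A1 = -5/4, so w_p = 1/4 - 5*x/4.
General solution: w = 1/4 - 5*x/4 + C1*exp(2*x) + C2*x*exp(2*x).
Apply the initial conditions: w(0) = 1/4 + C1 = -5 and w'(0) = -5/4 + C2 + 2*C1 = -5. Solving gives C1 = -21/4, C2 = 27/4.

w = 1/4 - 21*exp(2*x)/4 - 5*x/4 + 27*x*exp(2*x)/4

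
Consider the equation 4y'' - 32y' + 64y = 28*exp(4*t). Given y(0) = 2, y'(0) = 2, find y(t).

Divide through by 4: y'' - 8y' + 16y = 7*exp(4*t).
Characteristic equation r² - 8r + 16 = 0 has discriminant (-8)² - 4·(16) = 0, so r = 4 is a repeated root.
Hence y_h = (C1 + C2*t)*exp(4*t).
Since exp(4*t) solves the homogeneous equation (r = 4 is a root of multiplicity 2), multiply the trial by t^2. Try y_p = A*t^2*exp(4*t). Substituting into the equation and dividing by exp(4*t) gives A = 7/2, so y_p = 7*t^2*exp(4*t)/2.
General solution: y = C1*exp(4*t) + 7*t^2*exp(4*t)/2 + C2*t*exp(4*t).
Apply the initial conditions: y(0) = C1 = 2 and y'(0) = C2 + 4*C1 = 2. Solving gives C1 = 2, C2 = -6.

y = 2*exp(4*t) - 6*t*exp(4*t) + 7*t**2*exp(4*t)/2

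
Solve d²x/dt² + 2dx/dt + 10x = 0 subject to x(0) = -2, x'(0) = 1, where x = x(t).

x = -2*cos(3*t)*exp(-t) - exp(-t)*sin(3*t)/3

Characteristic equation r² + 2r + 10 = 0 has discriminant (2)² - 4·(10) = -36 < 0, so r = -1 ± 3i.
Hence x_h = C1*cos(3*t)*exp(-t) + C2*exp(-t)*sin(3*t).
Apply the initial conditions: x(0) = C1 = -2 and x'(0) = -C1 + 3*C2 = 1. Solving gives C1 = -2, C2 = -1/3.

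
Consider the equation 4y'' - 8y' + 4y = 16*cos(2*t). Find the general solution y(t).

y = -16*sin(2*t)/25 - 12*cos(2*t)/25 + C1*exp(t) + C2*t*exp(t)

Divide through by 4: y'' - 2y' + y = 4*cos(2*t).
Characteristic equation r² - 2r + 1 = 0 has discriminant (-2)² - 4·(1) = 0, so r = 1 is a repeated root.
Hence y_h = (C1 + C2*t)*exp(t).
Try y_p = A*cos(2*t) + B*sin(2*t). Substituting and equating the coefficients of cos(2t) and sin(2t) gives A = -12/25, B = -16/25, so y_p = -16*sin(2*t)/25 - 12*cos(2*t)/25.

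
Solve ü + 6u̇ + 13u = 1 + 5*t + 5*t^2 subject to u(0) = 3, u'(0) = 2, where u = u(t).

Characteristic equation r² + 6r + 13 = 0 has discriminant (6)² - 4·(13) = -16 < 0, so r = -3 ± 2i.
Hence u_h = C1*cos(2*t)*exp(-3*t) + C2*exp(-3*t)*sin(2*t).
For the particular solution try u_p = A0 + A1*t + A2*t^2. Substituting and matching coefficients of each power of t gives A0 = 9/2197, A1 = 5/169, A2 = 5/13, so u_p = 9/2197 + 5*t^2/13 + 5*t/169.
General solution: u = 9/2197 + 5*t^2/13 + 5*t/169 + C1*cos(2*t)*exp(-3*t) + C2*exp(-3*t)*sin(2*t).
Apply the initial conditions: u(0) = 9/2197 + C1 = 3 and u'(0) = 5/169 - 3*C1 + 2*C2 = 2. Solving gives C1 = 6582/2197, C2 = 24075/4394.

u = 9/2197 + 5*t**2/13 + 5*t/169 + 6582*cos(2*t)*exp(-3*t)/2197 + 24075*exp(-3*t)*sin(2*t)/4394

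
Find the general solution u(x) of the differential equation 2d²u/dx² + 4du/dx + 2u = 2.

Divide through by 2: u'' + 2u' + u = 1.
Characteristic equation r² + 2r + 1 = 0 has discriminant (2)² - 4·(1) = 0, so r = -1 is a repeated root.
Hence u_h = (C1 + C2*x)*exp(-x).
For the particular solution try u_p = A0. Substituting and matching coefficients of each power of x gives A0 = 1, so u_p = 1.

u = 1 + C1*exp(-x) + C2*x*exp(-x)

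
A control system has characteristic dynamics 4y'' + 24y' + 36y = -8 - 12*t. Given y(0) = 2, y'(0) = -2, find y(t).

y = 2*exp(-3*t) - t/3 + 13*t*exp(-3*t)/3

Divide through by 4: y'' + 6y' + 9y = -2 - 3*t.
Characteristic equation r² + 6r + 9 = 0 has discriminant (6)² - 4·(9) = 0, so r = -3 is a repeated root.
Hence y_h = (C1 + C2*t)*exp(-3*t).
For the particular solution try y_p = A0 + A1*t. Substituting and matching coefficients of each power of t gives A0 = 0, A1 = -1/3, so y_p = -t/3.
General solution: y = -t/3 + C1*exp(-3*t) + C2*t*exp(-3*t).
Apply the initial conditions: y(0) = C1 = 2 and y'(0) = -1/3 + C2 - 3*C1 = -2. Solving gives C1 = 2, C2 = 13/3.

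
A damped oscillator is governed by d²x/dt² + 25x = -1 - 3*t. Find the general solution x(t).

x = -1/25 - 3*t/25 + C1*cos(5*t) + C2*sin(5*t)

Characteristic equation r² + 25 = 0 has discriminant (0)² - 4·(25) = -100 < 0, so r = ± 5i.
Hence x_h = C1*cos(5*t) + C2*sin(5*t).
For the particular solution try x_p = A0 + A1*t. Substituting and matching coefficients of each power of t gives A0 = -1/25, A1 = -3/25, so x_p = -1/25 - 3*t/25.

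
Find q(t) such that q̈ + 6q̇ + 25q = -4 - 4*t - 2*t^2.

Characteristic equation r² + 6r + 25 = 0 has discriminant (6)² - 4·(25) = -64 < 0, so r = -3 ± 4i.
Hence q_h = C1*cos(4*t)*exp(-3*t) + C2*exp(-3*t)*sin(4*t).
For the particular solution try q_p = A0 + A1*t + A2*t^2. Substituting and matching coefficients of each power of t gives A0 = -1944/15625, A1 = -76/625, A2 = -2/25, so q_p = -1944/15625 - 76*t/625 - 2*t^2/25.

q = -1944/15625 - 76*t/625 - 2*t**2/25 + C1*cos(4*t)*exp(-3*t) + C2*exp(-3*t)*sin(4*t)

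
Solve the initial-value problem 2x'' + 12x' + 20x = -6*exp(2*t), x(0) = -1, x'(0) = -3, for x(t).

x = -3*exp(2*t)/26 - 141*exp(-3*t)*sin(t)/26 - 23*cos(t)*exp(-3*t)/26

Divide through by 2: x'' + 6x' + 10x = -3*exp(2*t).
Characteristic equation r² + 6r + 10 = 0 has discriminant (6)² - 4·(10) = -4 < 0, so r = -3 ± i.
Hence x_h = C1*cos(t)*exp(-3*t) + C2*exp(-3*t)*sin(t).
Try x_p = A*exp(2*t). Substituting into the equation and dividing by exp(2*t) gives A = -3/26, so x_p = -3*exp(2*t)/26.
General solution: x = -3*exp(2*t)/26 + C1*cos(t)*exp(-3*t) + C2*exp(-3*t)*sin(t).
Apply the initial conditions: x(0) = -3/26 + C1 = -1 and x'(0) = -3/13 + C2 - 3*C1 = -3. Solving gives C1 = -23/26, C2 = -141/26.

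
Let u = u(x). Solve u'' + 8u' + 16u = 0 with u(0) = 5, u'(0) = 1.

Characteristic equation r² + 8r + 16 = 0 has discriminant (8)² - 4·(16) = 0, so r = -4 is a repeated root.
Hence u_h = (C1 + C2*x)*exp(-4*x).
Apply the initial conditions: u(0) = C1 = 5 and u'(0) = C2 - 4*C1 = 1. Solving gives C1 = 5, C2 = 21.

u = 5*exp(-4*x) + 21*x*exp(-4*x)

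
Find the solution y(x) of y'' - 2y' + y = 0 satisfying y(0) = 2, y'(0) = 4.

y = 2*exp(x) + 2*x*exp(x)

Characteristic equation r² - 2r + 1 = 0 has discriminant (-2)² - 4·(1) = 0, so r = 1 is a repeated root.
Hence y_h = (C1 + C2*x)*exp(x).
Apply the initial conditions: y(0) = C1 = 2 and y'(0) = C1 + C2 = 4. Solving gives C1 = 2, C2 = 2.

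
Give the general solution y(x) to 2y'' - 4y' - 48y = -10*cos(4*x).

Divide through by 2: y'' - 2y' - 24y = -5*cos(4*x).
Characteristic equation r² - 2r - 24 = 0 factors as (r - 6)(r + 4) = 0, so r = 6, -4.
Hence y_h = C1*exp(6*x) + C2*exp(-4*x).
Try y_p = A*cos(4*x) + B*sin(4*x). Substituting and equating the coefficients of cos(4x) and sin(4x) gives A = 25/208, B = 5/208, so y_p = 5*sin(4*x)/208 + 25*cos(4*x)/208.

y = 5*sin(4*x)/208 + 25*cos(4*x)/208 + C1*exp(6*x) + C2*exp(-4*x)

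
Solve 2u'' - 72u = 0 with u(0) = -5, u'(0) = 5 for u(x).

Divide through by 2: u'' - 36u = 0.
Characteristic equation r² - 36 = 0 factors as (r + 6)(r - 6) = 0, so r = -6, 6.
Hence u_h = C1*exp(-6*x) + C2*exp(6*x).
Apply the initial conditions: u(0) = C1 + C2 = -5 and u'(0) = -6*C1 + 6*C2 = 5. Solving gives C1 = -35/12, C2 = -25/12.

u = -35*exp(-6*x)/12 - 25*exp(6*x)/12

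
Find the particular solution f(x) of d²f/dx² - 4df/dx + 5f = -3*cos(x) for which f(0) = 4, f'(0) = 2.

f = -3*cos(x)/8 + 3*sin(x)/8 - 57*exp(2*x)*sin(x)/8 + 35*cos(x)*exp(2*x)/8

Characteristic equation r² - 4r + 5 = 0 has discriminant (-4)² - 4·(5) = -4 < 0, so r = 2 ± i.
Hence f_h = C1*cos(x)*exp(2*x) + C2*exp(2*x)*sin(x).
Try f_p = A*cos(x) + B*sin(x). Substituting and equating the coefficients of cos(x) and sin(x) gives A = -3/8, B = 3/8, so f_p = -3*cos(x)/8 + 3*sin(x)/8.
General solution: f = -3*cos(x)/8 + 3*sin(x)/8 + C1*cos(x)*exp(2*x) + C2*exp(2*x)*sin(x).
Apply the initial conditions: f(0) = -3/8 + C1 = 4 and f'(0) = 3/8 + C2 + 2*C1 = 2. Solving gives C1 = 35/8, C2 = -57/8.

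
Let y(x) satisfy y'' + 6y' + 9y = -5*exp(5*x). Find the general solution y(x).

y = -5*exp(5*x)/64 + C1*exp(-3*x) + C2*x*exp(-3*x)

Characteristic equation r² + 6r + 9 = 0 has discriminant (6)² - 4·(9) = 0, so r = -3 is a repeated root.
Hence y_h = (C1 + C2*x)*exp(-3*x).
Try y_p = A*exp(5*x). Substituting into the equation and dividing by exp(5*x) gives A = -5/64, so y_p = -5*exp(5*x)/64.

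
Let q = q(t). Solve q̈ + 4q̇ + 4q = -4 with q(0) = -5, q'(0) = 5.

Characteristic equation r² + 4r + 4 = 0 has discriminant (4)² - 4·(4) = 0, so r = -2 is a repeated root.
Hence q_h = (C1 + C2*t)*exp(-2*t).
For the particular solution try q_p = A0. Substituting and matching coefficients of each power of t gives A0 = -1, so q_p = -1.
General solution: q = -1 + C1*exp(-2*t) + C2*t*exp(-2*t).
Apply the initial conditions: q(0) = -1 + C1 = -5 and q'(0) = C2 - 2*C1 = 5. Solving gives C1 = -4, C2 = -3.

q = -1 - 4*exp(-2*t) - 3*t*exp(-2*t)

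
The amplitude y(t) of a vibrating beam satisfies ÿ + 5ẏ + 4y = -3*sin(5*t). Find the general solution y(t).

Characteristic equation r² + 5r + 4 = 0 factors as (r + 4)(r + 1) = 0, so r = -4, -1.
Hence y_h = C1*exp(-4*t) + C2*exp(-t).
Try y_p = A*cos(5*t) + B*sin(5*t). Substituting and equating the coefficients of cos(5t) and sin(5t) gives A = 75/1066, B = 63/1066, so y_p = 63*sin(5*t)/1066 + 75*cos(5*t)/1066.

y = 63*sin(5*t)/1066 + 75*cos(5*t)/1066 + C1*exp(-4*t) + C2*exp(-t)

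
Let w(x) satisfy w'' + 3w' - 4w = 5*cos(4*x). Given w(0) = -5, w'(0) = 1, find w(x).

w = -318*exp(x)/85 - 43*exp(-4*x)/40 - 25*cos(4*x)/136 + 15*sin(4*x)/136

Characteristic equation r² + 3r - 4 = 0 factors as (r + 4)(r - 1) = 0, so r = -4, 1.
Hence w_h = C1*exp(-4*x) + C2*exp(x).
Try w_p = A*cos(4*x) + B*sin(4*x). Substituting and equating the coefficients of cos(4x) and sin(4x) gives A = -25/136, B = 15/136, so w_p = -25*cos(4*x)/136 + 15*sin(4*x)/136.
General solution: w = -25*cos(4*x)/136 + 15*sin(4*x)/136 + C1*exp(-4*x) + C2*exp(x).
Apply the initial conditions: w(0) = -25/136 + C1 + C2 = -5 and w'(0) = 15/34 + C2 - 4*C1 = 1. Solving gives C1 = -43/40, C2 = -318/85.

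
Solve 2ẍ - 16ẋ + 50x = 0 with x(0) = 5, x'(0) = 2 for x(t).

Divide through by 2: x'' - 8x' + 25x = 0.
Characteristic equation r² - 8r + 25 = 0 has discriminant (-8)² - 4·(25) = -36 < 0, so r = 4 ± 3i.
Hence x_h = C1*cos(3*t)*exp(4*t) + C2*exp(4*t)*sin(3*t).
Apply the initial conditions: x(0) = C1 = 5 and x'(0) = 3*C2 + 4*C1 = 2. Solving gives C1 = 5, C2 = -6.

x = -6*exp(4*t)*sin(3*t) + 5*cos(3*t)*exp(4*t)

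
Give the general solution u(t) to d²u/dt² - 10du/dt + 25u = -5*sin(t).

Characteristic equation r² - 10r + 25 = 0 has discriminant (-10)² - 4·(25) = 0, so r = 5 is a repeated root.
Hence u_h = (C1 + C2*t)*exp(5*t).
Try u_p = A*cos(t) + B*sin(t). Substituting and equating the coefficients of cos(t) and sin(t) gives A = -25/338, B = -30/169, so u_p = -30*sin(t)/169 - 25*cos(t)/338.

u = -30*sin(t)/169 - 25*cos(t)/338 + C1*exp(5*t) + C2*t*exp(5*t)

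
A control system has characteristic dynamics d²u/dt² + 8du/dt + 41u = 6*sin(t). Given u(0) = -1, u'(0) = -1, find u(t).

u = -3*cos(t)/104 + 15*sin(t)/104 - 523*exp(-4*t)*sin(5*t)/520 - 101*cos(5*t)*exp(-4*t)/104

Characteristic equation r² + 8r + 41 = 0 has discriminant (8)² - 4·(41) = -100 < 0, so r = -4 ± 5i.
Hence u_h = C1*cos(5*t)*exp(-4*t) + C2*exp(-4*t)*sin(5*t).
Try u_p = A*cos(t) + B*sin(t). Substituting and equating the coefficients of cos(t) and sin(t) gives A = -3/104, B = 15/104, so u_p = -3*cos(t)/104 + 15*sin(t)/104.
General solution: u = -3*cos(t)/104 + 15*sin(t)/104 + C1*cos(5*t)*exp(-4*t) + C2*exp(-4*t)*sin(5*t).
Apply the initial conditions: u(0) = -3/104 + C1 = -1 and u'(0) = 15/104 - 4*C1 + 5*C2 = -1. Solving gives C1 = -101/104, C2 = -523/520.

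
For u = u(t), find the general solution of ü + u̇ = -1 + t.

u = C2 + t**2/2 - 2*t + C1*exp(-t)

Characteristic equation r² + r = 0 factors as (r + 1)r = 0, so r = -1, 0.
Hence u_h = C1*exp(-t) + C2.
Since 0 is a characteristic root (multiplicity 1), multiply the polynomial trial by t: try u_p = t*(A0 + A1*t). Substituting and matching coefficients of each power of t gives A0 = -2, A1 = 1/2, so u_p = t^2/2 - 2*t.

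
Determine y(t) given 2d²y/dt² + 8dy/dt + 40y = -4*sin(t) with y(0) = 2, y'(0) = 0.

Divide through by 2: y'' + 4y' + 20y = -2*sin(t).
Characteristic equation r² + 4r + 20 = 0 has discriminant (4)² - 4·(20) = -64 < 0, so r = -2 ± 4i.
Hence y_h = C1*cos(4*t)*exp(-2*t) + C2*exp(-2*t)*sin(4*t).
Try y_p = A*cos(t) + B*sin(t). Substituting and equating the coefficients of cos(t) and sin(t) gives A = 8/377, B = -38/377, so y_p = -38*sin(t)/377 + 8*cos(t)/377.
General solution: y = -38*sin(t)/377 + 8*cos(t)/377 + C1*cos(4*t)*exp(-2*t) + C2*exp(-2*t)*sin(4*t).
Apply the initial conditions: y(0) = 8/377 + C1 = 2 and y'(0) = -38/377 - 2*C1 + 4*C2 = 0. Solving gives C1 = 746/377, C2 = 765/754.

y = -38*sin(t)/377 + 8*cos(t)/377 + 746*cos(4*t)*exp(-2*t)/377 + 765*exp(-2*t)*sin(4*t)/754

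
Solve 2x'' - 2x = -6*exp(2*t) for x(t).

Divide through by 2: x'' - x = -3*exp(2*t).
Characteristic equation r² - 1 = 0 factors as (r - 1)(r + 1) = 0, so r = 1, -1.
Hence x_h = C1*exp(t) + C2*exp(-t).
Try x_p = A*exp(2*t). Substituting into the equation and dividing by exp(2*t) gives A = -1, so x_p = -exp(2*t).

x = -exp(2*t) + C1*exp(t) + C2*exp(-t)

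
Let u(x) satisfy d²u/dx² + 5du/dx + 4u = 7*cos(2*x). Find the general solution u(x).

Characteristic equation r² + 5r + 4 = 0 factors as (r + 1)(r + 4) = 0, so r = -1, -4.
Hence u_h = C1*exp(-x) + C2*exp(-4*x).
Try u_p = A*cos(2*x) + B*sin(2*x). Substituting and equating the coefficients of cos(2x) and sin(2x) gives A = 0, B = 7/10, so u_p = 7*sin(2*x)/10.

u = 7*sin(2*x)/10 + C1*exp(-x) + C2*exp(-4*x)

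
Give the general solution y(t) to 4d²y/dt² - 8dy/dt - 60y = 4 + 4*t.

Divide through by 4: y'' - 2y' - 15y = 1 + t.
Characteristic equation r² - 2r - 15 = 0 factors as (r - 5)(r + 3) = 0, so r = 5, -3.
Hence y_h = C1*exp(5*t) + C2*exp(-3*t).
For the particular solution try y_p = A0 + A1*t. Substituting and matching coefficients of each power of t gives A0 = -13/225, A1 = -1/15, so y_p = -13/225 - t/15.

y = -13/225 - t/15 + C1*exp(5*t) + C2*exp(-3*t)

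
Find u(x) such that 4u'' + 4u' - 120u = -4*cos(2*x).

u = -sin(2*x)/580 + 17*cos(2*x)/580 + C1*exp(-6*x) + C2*exp(5*x)

Divide through by 4: u'' + u' - 30u = -cos(2*x).
Characteristic equation r² + r - 30 = 0 factors as (r + 6)(r - 5) = 0, so r = -6, 5.
Hence u_h = C1*exp(-6*x) + C2*exp(5*x).
Try u_p = A*cos(2*x) + B*sin(2*x). Substituting and equating the coefficients of cos(2x) and sin(2x) gives A = 17/580, B = -1/580, so u_p = -sin(2*x)/580 + 17*cos(2*x)/580.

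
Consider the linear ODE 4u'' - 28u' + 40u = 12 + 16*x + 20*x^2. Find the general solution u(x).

u = 97/100 + x**2/2 + 11*x/10 + C1*exp(5*x) + C2*exp(2*x)

Divide through by 4: u'' - 7u' + 10u = 3 + 4*x + 5*x^2.
Characteristic equation r² - 7r + 10 = 0 factors as (r - 5)(r - 2) = 0, so r = 5, 2.
Hence u_h = C1*exp(5*x) + C2*exp(2*x).
For the particular solution try u_p = A0 + A1*x + A2*x^2. Substituting and matching coefficients of each power of x gives A0 = 97/100, A1 = 11/10, A2 = 1/2, so u_p = 97/100 + x^2/2 + 11*x/10.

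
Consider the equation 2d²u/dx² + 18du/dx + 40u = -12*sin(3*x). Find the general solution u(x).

Divide through by 2: u'' + 9u' + 20u = -6*sin(3*x).
Characteristic equation r² + 9r + 20 = 0 factors as (r + 5)(r + 4) = 0, so r = -5, -4.
Hence u_h = C1*exp(-5*x) + C2*exp(-4*x).
Try u_p = A*cos(3*x) + B*sin(3*x). Substituting and equating the coefficients of cos(3x) and sin(3x) gives A = 81/425, B = -33/425, so u_p = -33*sin(3*x)/425 + 81*cos(3*x)/425.

u = -33*sin(3*x)/425 + 81*cos(3*x)/425 + C1*exp(-5*x) + C2*exp(-4*x)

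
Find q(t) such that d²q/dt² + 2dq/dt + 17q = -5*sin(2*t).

Characteristic equation r² + 2r + 17 = 0 has discriminant (2)² - 4·(17) = -64 < 0, so r = -1 ± 4i.
Hence q_h = C1*cos(4*t)*exp(-t) + C2*exp(-t)*sin(4*t).
Try q_p = A*cos(2*t) + B*sin(2*t). Substituting and equating the coefficients of cos(2t) and sin(2t) gives A = 4/37, B = -13/37, so q_p = -13*sin(2*t)/37 + 4*cos(2*t)/37.

q = -13*sin(2*t)/37 + 4*cos(2*t)/37 + C1*cos(4*t)*exp(-t) + C2*exp(-t)*sin(4*t)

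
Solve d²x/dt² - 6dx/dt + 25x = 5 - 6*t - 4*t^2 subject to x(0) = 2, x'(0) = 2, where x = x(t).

Characteristic equation r² - 6r + 25 = 0 has discriminant (-6)² - 4·(25) = -64 < 0, so r = 3 ± 4i.
Hence x_h = C1*cos(4*t)*exp(3*t) + C2*exp(3*t)*sin(4*t).
For the particular solution try x_p = A0 + A1*t + A2*t^2. Substituting and matching coefficients of each power of t gives A0 = 2137/15625, A1 = -198/625, A2 = -4/25, so x_p = 2137/15625 - 198*t/625 - 4*t^2/25.
General solution: x = 2137/15625 - 198*t/625 - 4*t^2/25 + C1*cos(4*t)*exp(3*t) + C2*exp(3*t)*sin(4*t).
Apply the initial conditions: x(0) = 2137/15625 + C1 = 2 and x'(0) = -198/625 + 3*C1 + 4*C2 = 2. Solving gives C1 = 29113/15625, C2 = -51139/62500.

x = 2137/15625 - 198*t/625 - 4*t**2/25 - 51139*exp(3*t)*sin(4*t)/62500 + 29113*cos(4*t)*exp(3*t)/15625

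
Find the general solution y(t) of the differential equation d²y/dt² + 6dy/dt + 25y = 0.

y = C1*cos(4*t)*exp(-3*t) + C2*exp(-3*t)*sin(4*t)

Characteristic equation r² + 6r + 25 = 0 has discriminant (6)² - 4·(25) = -64 < 0, so r = -3 ± 4i.
Hence y_h = C1*cos(4*t)*exp(-3*t) + C2*exp(-3*t)*sin(4*t).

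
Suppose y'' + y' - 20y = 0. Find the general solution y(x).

y = C1*exp(-5*x) + C2*exp(4*x)

Characteristic equation r² + r - 20 = 0 factors as (r + 5)(r - 4) = 0, so r = -5, 4.
Hence y_h = C1*exp(-5*x) + C2*exp(4*x).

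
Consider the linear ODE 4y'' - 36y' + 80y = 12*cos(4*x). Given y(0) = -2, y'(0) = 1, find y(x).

y = -91*exp(4*x)/8 - 27*sin(4*x)/328 + 3*cos(4*x)/328 + 384*exp(5*x)/41

Divide through by 4: y'' - 9y' + 20y = 3*cos(4*x).
Characteristic equation r² - 9r + 20 = 0 factors as (r - 5)(r - 4) = 0, so r = 5, 4.
Hence y_h = C1*exp(5*x) + C2*exp(4*x).
Try y_p = A*cos(4*x) + B*sin(4*x). Substituting and equating the coefficients of cos(4x) and sin(4x) gives A = 3/328, B = -27/328, so y_p = -27*sin(4*x)/328 + 3*cos(4*x)/328.
General solution: y = -27*sin(4*x)/328 + 3*cos(4*x)/328 + C1*exp(5*x) + C2*exp(4*x).
Apply the initial conditions: y(0) = 3/328 + C1 + C2 = -2 and y'(0) = -27/82 + 4*C2 + 5*C1 = 1. Solving gives C1 = 384/41, C2 = -91/8.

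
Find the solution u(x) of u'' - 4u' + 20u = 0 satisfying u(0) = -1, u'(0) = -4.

Characteristic equation r² - 4r + 20 = 0 has discriminant (-4)² - 4·(20) = -64 < 0, so r = 2 ± 4i.
Hence u_h = C1*cos(4*x)*exp(2*x) + C2*exp(2*x)*sin(4*x).
Apply the initial conditions: u(0) = C1 = -1 and u'(0) = 2*C1 + 4*C2 = -4. Solving gives C1 = -1, C2 = -1/2.

u = -cos(4*x)*exp(2*x) - exp(2*x)*sin(4*x)/2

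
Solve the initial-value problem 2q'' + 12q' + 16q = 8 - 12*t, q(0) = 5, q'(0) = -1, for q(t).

Divide through by 2: q'' + 6q' + 8q = 4 - 6*t.
Characteristic equation r² + 6r + 8 = 0 factors as (r + 2)(r + 4) = 0, so r = -2, -4.
Hence q_h = C1*exp(-2*t) + C2*exp(-4*t).
For the particular solution try q_p = A0 + A1*t. Substituting and matching coefficients of each power of t gives A0 = 17/16, A1 = -3/4, so q_p = 17/16 - 3*t/4.
General solution: q = 17/16 - 3*t/4 + C1*exp(-2*t) + C2*exp(-4*t).
Apply the initial conditions: q(0) = 17/16 + C1 + C2 = 5 and q'(0) = -3/4 - 4*C2 - 2*C1 = -1. Solving gives C1 = 31/4, C2 = -61/16.

q = 17/16 - 61*exp(-4*t)/16 - 3*t/4 + 31*exp(-2*t)/4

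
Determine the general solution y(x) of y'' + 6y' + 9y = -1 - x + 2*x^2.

y = 1/9 - 11*x/27 + 2*x**2/9 + C1*exp(-3*x) + C2*x*exp(-3*x)

Characteristic equation r² + 6r + 9 = 0 has discriminant (6)² - 4·(9) = 0, so r = -3 is a repeated root.
Hence y_h = (C1 + C2*x)*exp(-3*x).
For the particular solution try y_p = A0 + A1*x + A2*x^2. Substituting and matching coefficients of each power of x gives A0 = 1/9, A1 = -11/27, A2 = 2/9, so y_p = 1/9 - 11*x/27 + 2*x^2/9.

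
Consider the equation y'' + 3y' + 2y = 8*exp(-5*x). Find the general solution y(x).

Characteristic equation r² + 3r + 2 = 0 factors as (r + 1)(r + 2) = 0, so r = -1, -2.
Hence y_h = C1*exp(-x) + C2*exp(-2*x).
Try y_p = A*exp(-5*x). Substituting into the equation and dividing by exp(-5*x) gives A = 2/3, so y_p = 2*exp(-5*x)/3.

y = 2*exp(-5*x)/3 + C1*exp(-x) + C2*exp(-2*x)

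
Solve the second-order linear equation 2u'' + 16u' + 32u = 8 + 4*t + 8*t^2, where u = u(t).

u = 9/32 - t/8 + t**2/4 + C1*exp(-4*t) + C2*t*exp(-4*t)

Divide through by 2: u'' + 8u' + 16u = 4 + 2*t + 4*t^2.
Characteristic equation r² + 8r + 16 = 0 has discriminant (8)² - 4·(16) = 0, so r = -4 is a repeated root.
Hence u_h = (C1 + C2*t)*exp(-4*t).
For the particular solution try u_p = A0 + A1*t + A2*t^2. Substituting and matching coefficients of each power of t gives A0 = 9/32, A1 = -1/8, A2 = 1/4, so u_p = 9/32 - t/8 + t^2/4.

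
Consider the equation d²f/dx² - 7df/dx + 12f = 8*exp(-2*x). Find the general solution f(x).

Characteristic equation r² - 7r + 12 = 0 factors as (r - 4)(r - 3) = 0, so r = 4, 3.
Hence f_h = C1*exp(4*x) + C2*exp(3*x).
Try f_p = A*exp(-2*x). Substituting into the equation and dividing by exp(-2*x) gives A = 4/15, so f_p = 4*exp(-2*x)/15.

f = 4*exp(-2*x)/15 + C1*exp(4*x) + C2*exp(3*x)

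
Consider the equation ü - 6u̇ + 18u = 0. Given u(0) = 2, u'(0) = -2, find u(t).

u = 2*cos(3*t)*exp(3*t) - 8*exp(3*t)*sin(3*t)/3

Characteristic equation r² - 6r + 18 = 0 has discriminant (-6)² - 4·(18) = -36 < 0, so r = 3 ± 3i.
Hence u_h = C1*cos(3*t)*exp(3*t) + C2*exp(3*t)*sin(3*t).
Apply the initial conditions: u(0) = C1 = 2 and u'(0) = 3*C1 + 3*C2 = -2. Solving gives C1 = 2, C2 = -8/3.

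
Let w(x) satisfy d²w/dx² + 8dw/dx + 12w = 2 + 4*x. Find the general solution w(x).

w = -1/18 + x/3 + C1*exp(-6*x) + C2*exp(-2*x)

Characteristic equation r² + 8r + 12 = 0 factors as (r + 6)(r + 2) = 0, so r = -6, -2.
Hence w_h = C1*exp(-6*x) + C2*exp(-2*x).
For the particular solution try w_p = A0 + A1*x. Substituting and matching coefficients of each power of x gives A0 = -1/18, A1 = 1/3, so w_p = -1/18 + x/3.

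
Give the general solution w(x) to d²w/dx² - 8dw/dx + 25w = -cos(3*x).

Characteristic equation r² - 8r + 25 = 0 has discriminant (-8)² - 4·(25) = -36 < 0, so r = 4 ± 3i.
Hence w_h = C1*cos(3*x)*exp(4*x) + C2*exp(4*x)*sin(3*x).
Try w_p = A*cos(3*x) + B*sin(3*x). Substituting and equating the coefficients of cos(3x) and sin(3x) gives A = -1/52, B = 3/104, so w_p = -cos(3*x)/52 + 3*sin(3*x)/104.

w = -cos(3*x)/52 + 3*sin(3*x)/104 + C1*cos(3*x)*exp(4*x) + C2*exp(4*x)*sin(3*x)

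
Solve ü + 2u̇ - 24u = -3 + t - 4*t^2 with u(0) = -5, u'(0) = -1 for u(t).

u = 119/864 - 2113*exp(-6*t)/1080 - 509*exp(4*t)/160 - t/72 + t**2/6

Characteristic equation r² + 2r - 24 = 0 factors as (r - 4)(r + 6) = 0, so r = 4, -6.
Hence u_h = C1*exp(4*t) + C2*exp(-6*t).
For the particular solution try u_p = A0 + A1*t + A2*t^2. Substituting and matching coefficients of each power of t gives A0 = 119/864, A1 = -1/72, A2 = 1/6, so u_p = 119/864 - t/72 + t^2/6.
General solution: u = 119/864 - t/72 + t^2/6 + C1*exp(4*t) + C2*exp(-6*t).
Apply the initial conditions: u(0) = 119/864 + C1 + C2 = -5 and u'(0) = -1/72 - 6*C2 + 4*C1 = -1. Solving gives C1 = -509/160, C2 = -2113/1080.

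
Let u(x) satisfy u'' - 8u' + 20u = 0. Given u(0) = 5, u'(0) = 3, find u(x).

Characteristic equation r² - 8r + 20 = 0 has discriminant (-8)² - 4·(20) = -16 < 0, so r = 4 ± 2i.
Hence u_h = C1*cos(2*x)*exp(4*x) + C2*exp(4*x)*sin(2*x).
Apply the initial conditions: u(0) = C1 = 5 and u'(0) = 2*C2 + 4*C1 = 3. Solving gives C1 = 5, C2 = -17/2.

u = 5*cos(2*x)*exp(4*x) - 17*exp(4*x)*sin(2*x)/2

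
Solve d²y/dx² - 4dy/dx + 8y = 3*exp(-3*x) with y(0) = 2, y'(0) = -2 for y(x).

Characteristic equation r² - 4r + 8 = 0 has discriminant (-4)² - 4·(8) = -16 < 0, so r = 2 ± 2i.
Hence y_h = C1*cos(2*x)*exp(2*x) + C2*exp(2*x)*sin(2*x).
Try y_p = A*exp(-3*x). Substituting into the equation and dividing by exp(-3*x) gives A = 3/29, so y_p = 3*exp(-3*x)/29.
General solution: y = 3*exp(-3*x)/29 + C1*cos(2*x)*exp(2*x) + C2*exp(2*x)*sin(2*x).
Apply the initial conditions: y(0) = 3/29 + C1 = 2 and y'(0) = -9/29 + 2*C1 + 2*C2 = -2. Solving gives C1 = 55/29, C2 = -159/58.

y = 3*exp(-3*x)/29 - 159*exp(2*x)*sin(2*x)/58 + 55*cos(2*x)*exp(2*x)/29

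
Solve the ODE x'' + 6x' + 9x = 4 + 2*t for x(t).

Characteristic equation r² + 6r + 9 = 0 has discriminant (6)² - 4·(9) = 0, so r = -3 is a repeated root.
Hence x_h = (C1 + C2*t)*exp(-3*t).
For the particular solution try x_p = A0 + A1*t. Substituting and matching coefficients of each power of t gives A0 = 8/27, A1 = 2/9, so x_p = 8/27 + 2*t/9.

x = 8/27 + 2*t/9 + C1*exp(-3*t) + C2*t*exp(-3*t)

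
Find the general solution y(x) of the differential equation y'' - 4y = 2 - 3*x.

y = -1/2 + 3*x/4 + C1*exp(2*x) + C2*exp(-2*x)

Characteristic equation r² - 4 = 0 factors as (r - 2)(r + 2) = 0, so r = 2, -2.
Hence y_h = C1*exp(2*x) + C2*exp(-2*x).
For the particular solution try y_p = A0 + A1*x. Substituting and matching coefficients of each power of x gives A0 = -1/2, A1 = 3/4, so y_p = -1/2 + 3*x/4.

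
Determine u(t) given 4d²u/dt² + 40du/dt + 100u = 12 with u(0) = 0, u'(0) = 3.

Divide through by 4: u'' + 10u' + 25u = 3.
Characteristic equation r² + 10r + 25 = 0 has discriminant (10)² - 4·(25) = 0, so r = -5 is a repeated root.
Hence u_h = (C1 + C2*t)*exp(-5*t).
For the particular solution try u_p = A0. Substituting and matching coefficients of each power of t gives A0 = 3/25, so u_p = 3/25.
General solution: u = 3/25 + C1*exp(-5*t) + C2*t*exp(-5*t).
Apply the initial conditions: u(0) = 3/25 + C1 = 0 and u'(0) = C2 - 5*C1 = 3. Solving gives C1 = -3/25, C2 = 12/5.

u = 3/25 - 3*exp(-5*t)/25 + 12*t*exp(-5*t)/5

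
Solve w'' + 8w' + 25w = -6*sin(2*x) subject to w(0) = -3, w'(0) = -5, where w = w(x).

Characteristic equation r² + 8r + 25 = 0 has discriminant (8)² - 4·(25) = -36 < 0, so r = -4 ± 3i.
Hence w_h = C1*cos(3*x)*exp(-4*x) + C2*exp(-4*x)*sin(3*x).
Try w_p = A*cos(2*x) + B*sin(2*x). Substituting and equating the coefficients of cos(2x) and sin(2x) gives A = 96/697, B = -126/697, so w_p = -126*sin(2*x)/697 + 96*cos(2*x)/697.
General solution: w = -126*sin(2*x)/697 + 96*cos(2*x)/697 + C1*cos(3*x)*exp(-4*x) + C2*exp(-4*x)*sin(3*x).
Apply the initial conditions: w(0) = 96/697 + C1 = -3 and w'(0) = -252/697 - 4*C1 + 3*C2 = -5. Solving gives C1 = -2187/697, C2 = -11981/2091.

w = -126*sin(2*x)/697 + 96*cos(2*x)/697 - 11981*exp(-4*x)*sin(3*x)/2091 - 2187*cos(3*x)*exp(-4*x)/697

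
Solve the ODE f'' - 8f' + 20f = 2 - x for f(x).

Characteristic equation r² - 8r + 20 = 0 has discriminant (-8)² - 4·(20) = -16 < 0, so r = 4 ± 2i.
Hence f_h = C1*cos(2*x)*exp(4*x) + C2*exp(4*x)*sin(2*x).
For the particular solution try f_p = A0 + A1*x. Substituting and matching coefficients of each power of x gives A0 = 2/25, A1 = -1/20, so f_p = 2/25 - x/20.

f = 2/25 - x/20 + C1*cos(2*x)*exp(4*x) + C2*exp(4*x)*sin(2*x)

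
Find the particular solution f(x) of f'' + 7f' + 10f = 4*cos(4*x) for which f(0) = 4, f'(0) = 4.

f = -472*exp(-5*x)/123 - 6*cos(4*x)/205 + 28*sin(4*x)/205 + 118*exp(-2*x)/15

Characteristic equation r² + 7r + 10 = 0 factors as (r + 2)(r + 5) = 0, so r = -2, -5.
Hence f_h = C1*exp(-2*x) + C2*exp(-5*x).
Try f_p = A*cos(4*x) + B*sin(4*x). Substituting and equating the coefficients of cos(4x) and sin(4x) gives A = -6/205, B = 28/205, so f_p = -6*cos(4*x)/205 + 28*sin(4*x)/205.
General solution: f = -6*cos(4*x)/205 + 28*sin(4*x)/205 + C1*exp(-2*x) + C2*exp(-5*x).
Apply the initial conditions: f(0) = -6/205 + C1 + C2 = 4 and f'(0) = 112/205 - 5*C2 - 2*C1 = 4. Solving gives C1 = 118/15, C2 = -472/123.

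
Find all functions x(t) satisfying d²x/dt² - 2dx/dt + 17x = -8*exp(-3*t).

Characteristic equation r² - 2r + 17 = 0 has discriminant (-2)² - 4·(17) = -64 < 0, so r = 1 ± 4i.
Hence x_h = C1*cos(4*t)*exp(t) + C2*exp(t)*sin(4*t).
Try x_p = A*exp(-3*t). Substituting into the equation and dividing by exp(-3*t) gives A = -1/4, so x_p = -exp(-3*t)/4.

x = -exp(-3*t)/4 + C1*cos(4*t)*exp(t) + C2*exp(t)*sin(4*t)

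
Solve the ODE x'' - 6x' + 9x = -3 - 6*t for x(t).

Characteristic equation r² - 6r + 9 = 0 has discriminant (-6)² - 4·(9) = 0, so r = 3 is a repeated root.
Hence x_h = (C1 + C2*t)*exp(3*t).
For the particular solution try x_p = A0 + A1*t. Substituting and matching coefficients of each power of t gives A0 = -7/9, A1 = -2/3, so x_p = -7/9 - 2*t/3.

x = -7/9 - 2*t/3 + C1*exp(3*t) + C2*t*exp(3*t)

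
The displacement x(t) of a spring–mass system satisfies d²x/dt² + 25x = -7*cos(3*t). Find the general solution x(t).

Characteristic equation r² + 25 = 0 has discriminant (0)² - 4·(25) = -100 < 0, so r = ± 5i.
Hence x_h = C1*cos(5*t) + C2*sin(5*t).
Try x_p = A*cos(3*t) + B*sin(3*t). Substituting and equating the coefficients of cos(3t) and sin(3t) gives A = -7/16, B = 0, so x_p = -7*cos(3*t)/16.

x = -7*cos(3*t)/16 + C1*cos(5*t) + C2*sin(5*t)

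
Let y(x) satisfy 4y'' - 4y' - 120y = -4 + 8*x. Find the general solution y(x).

y = 8/225 - x/15 + C1*exp(-5*x) + C2*exp(6*x)

Divide through by 4: y'' - y' - 30y = -1 + 2*x.
Characteristic equation r² - r - 30 = 0 factors as (r + 5)(r - 6) = 0, so r = -5, 6.
Hence y_h = C1*exp(-5*x) + C2*exp(6*x).
For the particular solution try y_p = A0 + A1*x. Substituting and matching coefficients of each power of x gives A0 = 8/225, A1 = -1/15, so y_p = 8/225 - x/15.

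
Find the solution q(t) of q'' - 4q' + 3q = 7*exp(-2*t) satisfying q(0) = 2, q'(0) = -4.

q = -23*exp(3*t)/10 + 7*exp(-2*t)/15 + 23*exp(t)/6

Characteristic equation r² - 4r + 3 = 0 factors as (r - 3)(r - 1) = 0, so r = 3, 1.
Hence q_h = C1*exp(3*t) + C2*exp(t).
Try q_p = A*exp(-2*t). Substituting into the equation and dividing by exp(-2*t) gives A = 7/15, so q_p = 7*exp(-2*t)/15.
General solution: q = 7*exp(-2*t)/15 + C1*exp(3*t) + C2*exp(t).
Apply the initial conditions: q(0) = 7/15 + C1 + C2 = 2 and q'(0) = -14/15 + C2 + 3*C1 = -4. Solving gives C1 = -23/10, C2 = 23/6.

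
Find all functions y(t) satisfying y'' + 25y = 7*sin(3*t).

Characteristic equation r² + 25 = 0 has discriminant (0)² - 4·(25) = -100 < 0, so r = ± 5i.
Hence y_h = C1*cos(5*t) + C2*sin(5*t).
Try y_p = A*cos(3*t) + B*sin(3*t). Substituting and equating the coefficients of cos(3t) and sin(3t) gives A = 0, B = 7/16, so y_p = 7*sin(3*t)/16.

y = 7*sin(3*t)/16 + C1*cos(5*t) + C2*sin(5*t)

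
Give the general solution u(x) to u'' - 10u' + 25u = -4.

Characteristic equation r² - 10r + 25 = 0 has discriminant (-10)² - 4·(25) = 0, so r = 5 is a repeated root.
Hence u_h = (C1 + C2*x)*exp(5*x).
For the particular solution try u_p = A0. Substituting and matching coefficients of each power of x gives A0 = -4/25, so u_p = -4/25.

u = -4/25 + C1*exp(5*x) + C2*x*exp(5*x)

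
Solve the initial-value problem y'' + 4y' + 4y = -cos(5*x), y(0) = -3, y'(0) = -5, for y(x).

Characteristic equation r² + 4r + 4 = 0 has discriminant (4)² - 4·(4) = 0, so r = -2 is a repeated root.
Hence y_h = (C1 + C2*x)*exp(-2*x).
Try y_p = A*cos(5*x) + B*sin(5*x). Substituting and equating the coefficients of cos(5x) and sin(5x) gives A = 21/841, B = -20/841, so y_p = -20*sin(5*x)/841 + 21*cos(5*x)/841.
General solution: y = -20*sin(5*x)/841 + 21*cos(5*x)/841 + C1*exp(-2*x) + C2*x*exp(-2*x).
Apply the initial conditions: y(0) = 21/841 + C1 = -3 and y'(0) = -100/841 + C2 - 2*C1 = -5. Solving gives C1 = -2544/841, C2 = -317/29.

y = -2544*exp(-2*x)/841 - 20*sin(5*x)/841 + 21*cos(5*x)/841 - 317*x*exp(-2*x)/29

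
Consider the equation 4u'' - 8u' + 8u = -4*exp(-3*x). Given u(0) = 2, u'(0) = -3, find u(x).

Divide through by 4: u'' - 2u' + 2u = -exp(-3*x).
Characteristic equation r² - 2r + 2 = 0 has discriminant (-2)² - 4·(2) = -4 < 0, so r = 1 ± i.
Hence u_h = C1*cos(x)*exp(x) + C2*exp(x)*sin(x).
Try u_p = A*exp(-3*x). Substituting into the equation and dividing by exp(-3*x) gives A = -1/17, so u_p = -exp(-3*x)/17.
General solution: u = -exp(-3*x)/17 + C1*cos(x)*exp(x) + C2*exp(x)*sin(x).
Apply the initial conditions: u(0) = -1/17 + C1 = 2 and u'(0) = 3/17 + C1 + C2 = -3. Solving gives C1 = 35/17, C2 = -89/17.

u = -exp(-3*x)/17 - 89*exp(x)*sin(x)/17 + 35*cos(x)*exp(x)/17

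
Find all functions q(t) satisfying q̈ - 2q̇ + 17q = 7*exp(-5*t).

Characteristic equation r² - 2r + 17 = 0 has discriminant (-2)² - 4·(17) = -64 < 0, so r = 1 ± 4i.
Hence q_h = C1*cos(4*t)*exp(t) + C2*exp(t)*sin(4*t).
Try q_p = A*exp(-5*t). Substituting into the equation and dividing by exp(-5*t) gives A = 7/52, so q_p = 7*exp(-5*t)/52.

q = 7*exp(-5*t)/52 + C1*cos(4*t)*exp(t) + C2*exp(t)*sin(4*t)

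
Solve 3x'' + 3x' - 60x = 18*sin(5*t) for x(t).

Divide through by 3: x'' + x' - 20x = 6*sin(5*t).
Characteristic equation r² + r - 20 = 0 factors as (r - 4)(r + 5) = 0, so r = 4, -5.
Hence x_h = C1*exp(4*t) + C2*exp(-5*t).
Try x_p = A*cos(5*t) + B*sin(5*t). Substituting and equating the coefficients of cos(5t) and sin(5t) gives A = -3/205, B = -27/205, so x_p = -27*sin(5*t)/205 - 3*cos(5*t)/205.

x = -27*sin(5*t)/205 - 3*cos(5*t)/205 + C1*exp(4*t) + C2*exp(-5*t)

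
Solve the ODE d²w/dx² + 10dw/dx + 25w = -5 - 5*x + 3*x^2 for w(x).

Characteristic equation r² + 10r + 25 = 0 has discriminant (10)² - 4·(25) = 0, so r = -5 is a repeated root.
Hence w_h = (C1 + C2*x)*exp(-5*x).
For the particular solution try w_p = A0 + A1*x + A2*x^2. Substituting and matching coefficients of each power of x gives A0 = -57/625, A1 = -37/125, A2 = 3/25, so w_p = -57/625 - 37*x/125 + 3*x^2/25.

w = -57/625 - 37*x/125 + 3*x**2/25 + C1*exp(-5*x) + C2*x*exp(-5*x)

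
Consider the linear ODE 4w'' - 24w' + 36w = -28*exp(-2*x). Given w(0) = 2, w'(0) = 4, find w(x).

Divide through by 4: w'' - 6w' + 9w = -7*exp(-2*x).
Characteristic equation r² - 6r + 9 = 0 has discriminant (-6)² - 4·(9) = 0, so r = 3 is a repeated root.
Hence w_h = (C1 + C2*x)*exp(3*x).
Try w_p = A*exp(-2*x). Substituting into the equation and dividing by exp(-2*x) gives A = -7/25, so w_p = -7*exp(-2*x)/25.
General solution: w = -7*exp(-2*x)/25 + C1*exp(3*x) + C2*x*exp(3*x).
Apply the initial conditions: w(0) = -7/25 + C1 = 2 and w'(0) = 14/25 + C2 + 3*C1 = 4. Solving gives C1 = 57/25, C2 = -17/5.

w = -7*exp(-2*x)/25 + 57*exp(3*x)/25 - 17*x*exp(3*x)/5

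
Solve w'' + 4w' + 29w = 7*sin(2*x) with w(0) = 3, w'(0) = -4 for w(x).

w = -56*cos(2*x)/689 + 175*sin(2*x)/689 + 228*exp(-2*x)*sin(5*x)/689 + 2123*cos(5*x)*exp(-2*x)/689

Characteristic equation r² + 4r + 29 = 0 has discriminant (4)² - 4·(29) = -100 < 0, so r = -2 ± 5i.
Hence w_h = C1*cos(5*x)*exp(-2*x) + C2*exp(-2*x)*sin(5*x).
Try w_p = A*cos(2*x) + B*sin(2*x). Substituting and equating the coefficients of cos(2x) and sin(2x) gives A = -56/689, B = 175/689, so w_p = -56*cos(2*x)/689 + 175*sin(2*x)/689.
General solution: w = -56*cos(2*x)/689 + 175*sin(2*x)/689 + C1*cos(5*x)*exp(-2*x) + C2*exp(-2*x)*sin(5*x).
Apply the initial conditions: w(0) = -56/689 + C1 = 3 and w'(0) = 350/689 - 2*C1 + 5*C2 = -4. Solving gives C1 = 2123/689, C2 = 228/689.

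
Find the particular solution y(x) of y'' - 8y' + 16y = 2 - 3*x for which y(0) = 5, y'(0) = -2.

Characteristic equation r² - 8r + 16 = 0 has discriminant (-8)² - 4·(16) = 0, so r = 4 is a repeated root.
Hence y_h = (C1 + C2*x)*exp(4*x).
For the particular solution try y_p = A0 + A1*x. Substituting and matching coefficients of each power of x gives A0 = 1/32, A1 = -3/16, so y_p = 1/32 - 3*x/16.
General solution: y = 1/32 - 3*x/16 + C1*exp(4*x) + C2*x*exp(4*x).
Apply the initial conditions: y(0) = 1/32 + C1 = 5 and y'(0) = -3/16 + C2 + 4*C1 = -2. Solving gives C1 = 159/32, C2 = -347/16.

y = 1/32 - 3*x/16 + 159*exp(4*x)/32 - 347*x*exp(4*x)/16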